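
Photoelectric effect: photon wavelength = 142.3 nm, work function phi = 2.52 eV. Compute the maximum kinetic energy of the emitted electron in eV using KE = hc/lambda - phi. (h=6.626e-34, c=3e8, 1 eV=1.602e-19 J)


E_photon = hc / lambda
= (6.626e-34)(3e8) / (142.3e-9)
= 1.3969e-18 J
= 8.7198 eV
KE = E_photon - phi
= 8.7198 - 2.52
= 6.1998 eV

6.1998


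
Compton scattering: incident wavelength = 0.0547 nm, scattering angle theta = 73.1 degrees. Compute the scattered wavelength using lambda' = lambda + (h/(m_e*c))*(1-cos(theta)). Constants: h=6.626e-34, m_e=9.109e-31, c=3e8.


Compton wavelength: h/(m_e*c) = 2.4247e-12 m
d_lambda = 2.4247e-12 * (1 - cos(73.1 deg))
= 2.4247e-12 * 0.709298
= 1.7198e-12 m = 0.00172 nm
lambda' = 0.0547 + 0.00172
= 0.05642 nm

0.05642


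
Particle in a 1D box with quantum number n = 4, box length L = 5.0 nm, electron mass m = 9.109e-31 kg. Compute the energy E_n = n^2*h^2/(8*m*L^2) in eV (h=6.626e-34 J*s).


E = n^2 * h^2 / (8 * m * L^2)
= 4^2 * (6.626e-34)^2 / (8 * 9.109e-31 * (5.0e-9)^2)
= 16 * 4.3904e-67 / (8 * 9.109e-31 * 2.5000e-17)
= 3.8559e-20 J
= 0.2407 eV

0.2407


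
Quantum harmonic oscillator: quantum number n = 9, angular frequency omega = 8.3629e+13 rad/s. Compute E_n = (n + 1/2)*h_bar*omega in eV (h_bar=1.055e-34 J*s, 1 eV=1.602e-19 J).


E = (n + 1/2) * h_bar * omega
= (9 + 0.5) * 1.055e-34 * 8.3629e+13
= 9.5 * 8.8229e-21
= 8.3817e-20 J
= 0.5232 eV

0.5232


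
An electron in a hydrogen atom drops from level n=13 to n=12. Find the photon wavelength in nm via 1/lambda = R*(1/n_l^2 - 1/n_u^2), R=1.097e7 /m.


1/lambda = R * (1/n_l^2 - 1/n_u^2)
= 1.097e7 * (1/12^2 - 1/13^2)
= 1.097e7 * (0.006944 - 0.005917)
= 1.097e7 * 0.001027
= 1.1269e+04 /m
lambda = 1 / 1.1269e+04 = 88736.5542 nm

88736.5542


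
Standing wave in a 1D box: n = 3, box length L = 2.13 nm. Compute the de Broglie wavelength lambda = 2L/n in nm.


lambda = 2L / n
= 2 * 2.13 / 3
= 4.26 / 3
= 1.42 nm

1.42


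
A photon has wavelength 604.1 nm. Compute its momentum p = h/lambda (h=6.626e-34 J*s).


p = h / lambda
= 6.626e-34 / (604.1e-9)
= 6.626e-34 / 6.0410e-07
= 1.0968e-27 kg*m/s

1.0968e-27


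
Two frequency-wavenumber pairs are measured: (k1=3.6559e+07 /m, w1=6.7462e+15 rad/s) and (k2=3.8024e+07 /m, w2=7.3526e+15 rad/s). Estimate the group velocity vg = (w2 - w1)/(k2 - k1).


vg = (w2 - w1) / (k2 - k1)
= (7.3526e+15 - 6.7462e+15) / (3.8024e+07 - 3.6559e+07)
= 6.0640e+14 / 1.4650e+06
= 4.1392e+08 m/s

4.1392e+08


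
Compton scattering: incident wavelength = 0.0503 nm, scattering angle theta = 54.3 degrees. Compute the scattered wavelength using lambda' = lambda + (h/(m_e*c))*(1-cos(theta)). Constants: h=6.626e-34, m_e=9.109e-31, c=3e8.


Compton wavelength: h/(m_e*c) = 2.4247e-12 m
d_lambda = 2.4247e-12 * (1 - cos(54.3 deg))
= 2.4247e-12 * 0.416459
= 1.0098e-12 m = 0.00101 nm
lambda' = 0.0503 + 0.00101
= 0.05131 nm

0.05131


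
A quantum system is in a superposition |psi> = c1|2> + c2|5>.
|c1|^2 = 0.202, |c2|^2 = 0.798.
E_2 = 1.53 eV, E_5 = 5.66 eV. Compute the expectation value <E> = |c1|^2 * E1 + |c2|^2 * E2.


<E> = |c1|^2 * E1 + |c2|^2 * E2
= 0.202 * 1.53 + 0.798 * 5.66
= 0.3091 + 4.5167
= 4.8257 eV

4.8257


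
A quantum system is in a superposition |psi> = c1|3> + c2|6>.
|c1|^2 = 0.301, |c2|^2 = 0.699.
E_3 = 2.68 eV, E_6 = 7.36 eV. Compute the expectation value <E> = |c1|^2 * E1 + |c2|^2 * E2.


<E> = |c1|^2 * E1 + |c2|^2 * E2
= 0.301 * 2.68 + 0.699 * 7.36
= 0.8067 + 5.1446
= 5.9513 eV

5.9513


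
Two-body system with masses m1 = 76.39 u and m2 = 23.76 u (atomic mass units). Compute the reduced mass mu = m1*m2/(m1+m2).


mu = m1 * m2 / (m1 + m2)
= 76.39 * 23.76 / (76.39 + 23.76)
= 1815.0264 / 100.15
= 18.1231 u

18.1231


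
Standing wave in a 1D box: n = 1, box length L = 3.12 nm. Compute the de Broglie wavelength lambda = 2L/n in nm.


lambda = 2L / n
= 2 * 3.12 / 1
= 6.24 / 1
= 6.24 nm

6.24


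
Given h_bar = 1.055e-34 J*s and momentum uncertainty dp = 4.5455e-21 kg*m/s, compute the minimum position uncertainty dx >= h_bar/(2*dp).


dx = h_bar / (2 * dp)
= 1.055e-34 / (2 * 4.5455e-21)
= 1.055e-34 / 9.0910e-21
= 1.1605e-14 m

1.1605e-14


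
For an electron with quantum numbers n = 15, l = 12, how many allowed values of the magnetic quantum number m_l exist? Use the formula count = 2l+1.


m_l ranges from -l to +l in integer steps
So m_l goes from -12 to +12
Count = 2l + 1 = 2*12 + 1
= 25

25


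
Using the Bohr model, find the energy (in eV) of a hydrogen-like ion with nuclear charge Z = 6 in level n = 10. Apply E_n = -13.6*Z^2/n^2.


E_n = -13.6 * Z^2 / n^2
= -13.6 * 6^2 / 10^2
= -13.6 * 36 / 100
= -4.896 eV

-4.896


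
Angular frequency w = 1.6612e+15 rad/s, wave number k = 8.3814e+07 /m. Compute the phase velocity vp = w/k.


vp = w / k
= 1.6612e+15 / 8.3814e+07
= 1.9820e+07 m/s

1.9820e+07


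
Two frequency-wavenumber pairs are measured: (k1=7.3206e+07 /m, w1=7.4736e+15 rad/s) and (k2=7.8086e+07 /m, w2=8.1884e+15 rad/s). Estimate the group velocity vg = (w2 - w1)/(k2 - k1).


vg = (w2 - w1) / (k2 - k1)
= (8.1884e+15 - 7.4736e+15) / (7.8086e+07 - 7.3206e+07)
= 7.1480e+14 / 4.8800e+06
= 1.4648e+08 m/s

1.4648e+08


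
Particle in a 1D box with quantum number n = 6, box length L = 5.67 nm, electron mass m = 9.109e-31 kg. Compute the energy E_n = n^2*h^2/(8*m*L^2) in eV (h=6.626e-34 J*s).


E = n^2 * h^2 / (8 * m * L^2)
= 6^2 * (6.626e-34)^2 / (8 * 9.109e-31 * (5.67e-9)^2)
= 36 * 4.3904e-67 / (8 * 9.109e-31 * 3.2149e-17)
= 6.7465e-20 J
= 0.4211 eV

0.4211


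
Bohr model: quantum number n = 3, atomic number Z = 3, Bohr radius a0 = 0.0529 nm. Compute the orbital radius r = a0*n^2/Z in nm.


r = a0 * n^2 / Z
= 0.0529 * 3^2 / 3
= 0.0529 * 9 / 3
= 0.1587 nm

0.1587


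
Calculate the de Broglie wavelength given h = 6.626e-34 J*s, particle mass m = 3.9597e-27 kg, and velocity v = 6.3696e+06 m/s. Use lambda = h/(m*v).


lambda = h / (m * v)
= 6.626e-34 / (3.9597e-27 * 6.3696e+06)
= 6.626e-34 / 2.5222e-20
= 2.6271e-14 m

2.6271e-14


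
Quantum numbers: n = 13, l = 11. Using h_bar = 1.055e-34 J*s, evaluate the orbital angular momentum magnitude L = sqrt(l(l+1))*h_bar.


L = sqrt(l*(l+1)) * h_bar
= sqrt(11 * 12) * 1.055e-34
= sqrt(132) * 1.055e-34
= 11.4891 * 1.055e-34
= 1.2121e-33 J*s

1.2121e-33


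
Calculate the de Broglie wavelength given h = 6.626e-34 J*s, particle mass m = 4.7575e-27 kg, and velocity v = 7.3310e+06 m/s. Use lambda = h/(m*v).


lambda = h / (m * v)
= 6.626e-34 / (4.7575e-27 * 7.3310e+06)
= 6.626e-34 / 3.4877e-20
= 1.8998e-14 m

1.8998e-14


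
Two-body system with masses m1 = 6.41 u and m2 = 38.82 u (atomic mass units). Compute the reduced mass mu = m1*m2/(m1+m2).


mu = m1 * m2 / (m1 + m2)
= 6.41 * 38.82 / (6.41 + 38.82)
= 248.8362 / 45.23
= 5.5016 u

5.5016


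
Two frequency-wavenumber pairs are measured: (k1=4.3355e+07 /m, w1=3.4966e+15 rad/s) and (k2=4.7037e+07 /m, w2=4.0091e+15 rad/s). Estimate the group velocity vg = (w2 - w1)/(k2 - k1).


vg = (w2 - w1) / (k2 - k1)
= (4.0091e+15 - 3.4966e+15) / (4.7037e+07 - 4.3355e+07)
= 5.1250e+14 / 3.6820e+06
= 1.3919e+08 m/s

1.3919e+08


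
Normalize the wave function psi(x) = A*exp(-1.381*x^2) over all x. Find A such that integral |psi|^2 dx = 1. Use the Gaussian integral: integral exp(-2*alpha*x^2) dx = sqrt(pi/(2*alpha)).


integral |psi|^2 dx = A^2 * sqrt(pi/(2*alpha)) = 1
A^2 = sqrt(2*alpha/pi)
= sqrt(2 * 1.381 / pi)
= 0.937642
A = sqrt(0.937642)
= 0.9683

0.9683


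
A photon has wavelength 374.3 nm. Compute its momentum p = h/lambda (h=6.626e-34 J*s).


p = h / lambda
= 6.626e-34 / (374.3e-9)
= 6.626e-34 / 3.7430e-07
= 1.7702e-27 kg*m/s

1.7702e-27


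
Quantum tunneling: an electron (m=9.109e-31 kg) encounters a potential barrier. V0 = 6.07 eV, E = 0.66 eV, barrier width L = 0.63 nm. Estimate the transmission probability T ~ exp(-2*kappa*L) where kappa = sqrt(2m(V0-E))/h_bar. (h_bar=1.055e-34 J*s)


V0 - E = 5.41 eV = 8.6668e-19 J
kappa = sqrt(2 * m * (V0-E)) / h_bar
= sqrt(2 * 9.109e-31 * 8.6668e-19) / 1.055e-34
= 1.1910e+10 /m
2*kappa*L = 2 * 1.1910e+10 * 0.63e-9
= 15.0072
T = exp(-15.0072) = 3.037219e-07

3.037219e-07


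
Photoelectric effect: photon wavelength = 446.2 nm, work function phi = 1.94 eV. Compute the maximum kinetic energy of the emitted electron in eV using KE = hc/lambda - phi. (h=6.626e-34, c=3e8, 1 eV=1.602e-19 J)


E_photon = hc / lambda
= (6.626e-34)(3e8) / (446.2e-9)
= 4.4550e-19 J
= 2.7809 eV
KE = E_photon - phi
= 2.7809 - 1.94
= 0.8409 eV

0.8409


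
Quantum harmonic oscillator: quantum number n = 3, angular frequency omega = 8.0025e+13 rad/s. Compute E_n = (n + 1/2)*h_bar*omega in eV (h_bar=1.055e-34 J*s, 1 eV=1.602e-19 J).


E = (n + 1/2) * h_bar * omega
= (3 + 0.5) * 1.055e-34 * 8.0025e+13
= 3.5 * 8.4426e-21
= 2.9549e-20 J
= 0.1845 eV

0.1845


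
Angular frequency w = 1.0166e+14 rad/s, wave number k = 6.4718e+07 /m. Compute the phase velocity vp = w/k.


vp = w / k
= 1.0166e+14 / 6.4718e+07
= 1.5708e+06 m/s

1.5708e+06


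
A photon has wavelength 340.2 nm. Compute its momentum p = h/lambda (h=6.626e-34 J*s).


p = h / lambda
= 6.626e-34 / (340.2e-9)
= 6.626e-34 / 3.4020e-07
= 1.9477e-27 kg*m/s

1.9477e-27


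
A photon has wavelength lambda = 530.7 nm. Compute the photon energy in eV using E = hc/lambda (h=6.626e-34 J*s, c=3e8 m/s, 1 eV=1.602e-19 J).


E = hc / lambda
= (6.626e-34)(3e8) / (530.7e-9)
= 1.9878e-25 / 5.3070e-07
= 3.7456e-19 J
Converting to eV: 3.7456e-19 / 1.602e-19
= 2.3381 eV

2.3381


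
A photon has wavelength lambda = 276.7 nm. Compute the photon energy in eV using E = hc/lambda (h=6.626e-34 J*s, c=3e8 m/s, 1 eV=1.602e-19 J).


E = hc / lambda
= (6.626e-34)(3e8) / (276.7e-9)
= 1.9878e-25 / 2.7670e-07
= 7.1840e-19 J
Converting to eV: 7.1840e-19 / 1.602e-19
= 4.4844 eV

4.4844


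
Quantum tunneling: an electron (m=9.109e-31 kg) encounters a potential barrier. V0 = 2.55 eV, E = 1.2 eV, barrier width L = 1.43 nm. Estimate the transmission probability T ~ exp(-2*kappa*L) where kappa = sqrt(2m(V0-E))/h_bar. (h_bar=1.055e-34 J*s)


V0 - E = 1.35 eV = 2.1627e-19 J
kappa = sqrt(2 * m * (V0-E)) / h_bar
= sqrt(2 * 9.109e-31 * 2.1627e-19) / 1.055e-34
= 5.9497e+09 /m
2*kappa*L = 2 * 5.9497e+09 * 1.43e-9
= 17.0162
T = exp(-17.0162) = 4.073494e-08

4.073494e-08


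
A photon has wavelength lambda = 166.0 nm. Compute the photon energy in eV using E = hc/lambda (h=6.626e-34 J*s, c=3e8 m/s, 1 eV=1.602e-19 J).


E = hc / lambda
= (6.626e-34)(3e8) / (166.0e-9)
= 1.9878e-25 / 1.6600e-07
= 1.1975e-18 J
Converting to eV: 1.1975e-18 / 1.602e-19
= 7.4748 eV

7.4748


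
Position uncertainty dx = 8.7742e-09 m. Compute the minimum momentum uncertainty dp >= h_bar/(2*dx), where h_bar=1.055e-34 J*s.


dp = h_bar / (2 * dx)
= 1.055e-34 / (2 * 8.7742e-09)
= 1.055e-34 / 1.7548e-08
= 6.0119e-27 kg*m/s

6.0119e-27


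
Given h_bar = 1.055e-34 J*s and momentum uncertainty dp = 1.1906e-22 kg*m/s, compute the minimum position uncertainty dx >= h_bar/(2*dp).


dx = h_bar / (2 * dp)
= 1.055e-34 / (2 * 1.1906e-22)
= 1.055e-34 / 2.3812e-22
= 4.4305e-13 m

4.4305e-13


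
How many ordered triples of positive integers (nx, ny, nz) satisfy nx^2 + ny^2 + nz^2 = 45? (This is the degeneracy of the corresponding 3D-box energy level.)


Enumerate all (nx, ny, nz) with nx^2 + ny^2 + nz^2 = 45:
(2,4,5)
(2,5,4)
(4,2,5)
(4,5,2)
(5,2,4)
(5,4,2)
Total degeneracy = 6

6


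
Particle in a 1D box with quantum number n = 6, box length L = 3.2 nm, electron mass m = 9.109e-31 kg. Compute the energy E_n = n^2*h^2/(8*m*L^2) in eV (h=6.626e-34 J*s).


E = n^2 * h^2 / (8 * m * L^2)
= 6^2 * (6.626e-34)^2 / (8 * 9.109e-31 * (3.2e-9)^2)
= 36 * 4.3904e-67 / (8 * 9.109e-31 * 1.0240e-17)
= 2.1181e-19 J
= 1.3222 eV

1.3222


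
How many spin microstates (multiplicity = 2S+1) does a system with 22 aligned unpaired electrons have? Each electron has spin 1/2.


Total spin S = N * (1/2) = 22 * 0.5 = 11.0
Spin multiplicity = 2S + 1
= 2 * 11.0 + 1
= 23

23


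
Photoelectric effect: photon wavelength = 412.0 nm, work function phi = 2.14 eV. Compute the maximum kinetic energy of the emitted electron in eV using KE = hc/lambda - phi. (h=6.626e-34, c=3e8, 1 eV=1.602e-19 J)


E_photon = hc / lambda
= (6.626e-34)(3e8) / (412.0e-9)
= 4.8248e-19 J
= 3.0117 eV
KE = E_photon - phi
= 3.0117 - 2.14
= 0.8717 eV

0.8717


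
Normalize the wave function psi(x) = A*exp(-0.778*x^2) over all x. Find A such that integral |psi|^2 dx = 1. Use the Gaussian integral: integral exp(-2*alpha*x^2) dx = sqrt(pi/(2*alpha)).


integral |psi|^2 dx = A^2 * sqrt(pi/(2*alpha)) = 1
A^2 = sqrt(2*alpha/pi)
= sqrt(2 * 0.778 / pi)
= 0.703769
A = sqrt(0.703769)
= 0.8389

0.8389


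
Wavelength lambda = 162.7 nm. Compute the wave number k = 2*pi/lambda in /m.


k = 2 * pi / lambda
= 6.2832 / (162.7e-9)
= 6.2832 / 1.6270e-07
= 3.8618e+07 /m

3.8618e+07


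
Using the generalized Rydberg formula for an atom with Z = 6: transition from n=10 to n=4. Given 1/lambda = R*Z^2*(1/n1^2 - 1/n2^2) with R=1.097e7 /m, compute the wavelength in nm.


1/lambda = R * Z^2 * (1/n1^2 - 1/n2^2)
= 1.097e7 * 6^2 * (1/4^2 - 1/10^2)
= 1.097e7 * 36 * (0.0625 - 0.01)
= 2.0733e+07 /m
lambda = 1 / 2.0733e+07
= 48.2316 nm

48.2316


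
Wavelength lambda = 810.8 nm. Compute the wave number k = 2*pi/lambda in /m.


k = 2 * pi / lambda
= 6.2832 / (810.8e-9)
= 6.2832 / 8.1080e-07
= 7.7494e+06 /m

7.7494e+06


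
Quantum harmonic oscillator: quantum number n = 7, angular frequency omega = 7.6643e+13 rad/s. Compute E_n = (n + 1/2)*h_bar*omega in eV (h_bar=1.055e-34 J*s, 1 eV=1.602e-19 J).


E = (n + 1/2) * h_bar * omega
= (7 + 0.5) * 1.055e-34 * 7.6643e+13
= 7.5 * 8.0858e-21
= 6.0644e-20 J
= 0.3786 eV

0.3786


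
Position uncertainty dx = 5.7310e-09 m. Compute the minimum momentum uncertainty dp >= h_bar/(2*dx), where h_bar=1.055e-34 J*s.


dp = h_bar / (2 * dx)
= 1.055e-34 / (2 * 5.7310e-09)
= 1.055e-34 / 1.1462e-08
= 9.2043e-27 kg*m/s

9.2043e-27


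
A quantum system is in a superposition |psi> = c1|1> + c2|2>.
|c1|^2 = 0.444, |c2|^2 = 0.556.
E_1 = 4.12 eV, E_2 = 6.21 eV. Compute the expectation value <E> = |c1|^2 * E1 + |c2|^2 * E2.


<E> = |c1|^2 * E1 + |c2|^2 * E2
= 0.444 * 4.12 + 0.556 * 6.21
= 1.8293 + 3.4528
= 5.282 eV

5.282


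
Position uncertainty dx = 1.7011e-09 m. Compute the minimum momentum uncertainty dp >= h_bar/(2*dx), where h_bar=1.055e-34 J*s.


dp = h_bar / (2 * dx)
= 1.055e-34 / (2 * 1.7011e-09)
= 1.055e-34 / 3.4022e-09
= 3.1009e-26 kg*m/s

3.1009e-26


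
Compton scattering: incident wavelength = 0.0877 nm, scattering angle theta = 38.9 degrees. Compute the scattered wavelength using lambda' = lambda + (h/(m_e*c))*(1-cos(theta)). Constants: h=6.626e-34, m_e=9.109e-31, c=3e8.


Compton wavelength: h/(m_e*c) = 2.4247e-12 m
d_lambda = 2.4247e-12 * (1 - cos(38.9 deg))
= 2.4247e-12 * 0.221757
= 5.3770e-13 m = 0.000538 nm
lambda' = 0.0877 + 0.000538
= 0.088238 nm

0.088238


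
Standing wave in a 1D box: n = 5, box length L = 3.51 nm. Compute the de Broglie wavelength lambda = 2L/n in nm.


lambda = 2L / n
= 2 * 3.51 / 5
= 7.02 / 5
= 1.404 nm

1.404


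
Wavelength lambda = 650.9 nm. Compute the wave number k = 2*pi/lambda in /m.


k = 2 * pi / lambda
= 6.2832 / (650.9e-9)
= 6.2832 / 6.5090e-07
= 9.6531e+06 /m

9.6531e+06


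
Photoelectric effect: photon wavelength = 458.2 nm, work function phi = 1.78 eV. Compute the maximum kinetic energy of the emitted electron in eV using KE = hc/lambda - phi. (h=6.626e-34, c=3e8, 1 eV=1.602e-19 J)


E_photon = hc / lambda
= (6.626e-34)(3e8) / (458.2e-9)
= 4.3383e-19 J
= 2.708 eV
KE = E_photon - phi
= 2.708 - 1.78
= 0.928 eV

0.928


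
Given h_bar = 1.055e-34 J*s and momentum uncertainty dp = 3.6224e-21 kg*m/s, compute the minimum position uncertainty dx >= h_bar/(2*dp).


dx = h_bar / (2 * dp)
= 1.055e-34 / (2 * 3.6224e-21)
= 1.055e-34 / 7.2448e-21
= 1.4562e-14 m

1.4562e-14


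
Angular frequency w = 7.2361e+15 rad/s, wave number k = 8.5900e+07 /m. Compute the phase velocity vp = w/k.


vp = w / k
= 7.2361e+15 / 8.5900e+07
= 8.4239e+07 m/s

8.4239e+07


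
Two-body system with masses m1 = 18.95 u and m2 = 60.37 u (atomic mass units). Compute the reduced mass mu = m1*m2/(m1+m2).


mu = m1 * m2 / (m1 + m2)
= 18.95 * 60.37 / (18.95 + 60.37)
= 1144.0115 / 79.32
= 14.4227 u

14.4227


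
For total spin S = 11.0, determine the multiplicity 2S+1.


Spin multiplicity = 2S + 1
= 2 * 11.0 + 1
= 22.0 + 1
= 23

23


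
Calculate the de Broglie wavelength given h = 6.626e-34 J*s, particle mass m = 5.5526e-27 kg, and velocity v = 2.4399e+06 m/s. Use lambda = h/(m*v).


lambda = h / (m * v)
= 6.626e-34 / (5.5526e-27 * 2.4399e+06)
= 6.626e-34 / 1.3548e-20
= 4.8908e-14 m

4.8908e-14


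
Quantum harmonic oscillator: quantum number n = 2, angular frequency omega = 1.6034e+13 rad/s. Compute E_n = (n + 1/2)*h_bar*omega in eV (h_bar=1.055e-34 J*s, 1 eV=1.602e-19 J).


E = (n + 1/2) * h_bar * omega
= (2 + 0.5) * 1.055e-34 * 1.6034e+13
= 2.5 * 1.6916e-21
= 4.2290e-21 J
= 0.0264 eV

0.0264


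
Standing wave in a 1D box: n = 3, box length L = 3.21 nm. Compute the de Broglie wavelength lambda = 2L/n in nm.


lambda = 2L / n
= 2 * 3.21 / 3
= 6.42 / 3
= 2.14 nm

2.14


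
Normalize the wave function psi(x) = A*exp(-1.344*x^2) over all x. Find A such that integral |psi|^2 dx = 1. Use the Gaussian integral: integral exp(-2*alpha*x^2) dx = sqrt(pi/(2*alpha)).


integral |psi|^2 dx = A^2 * sqrt(pi/(2*alpha)) = 1
A^2 = sqrt(2*alpha/pi)
= sqrt(2 * 1.344 / pi)
= 0.924996
A = sqrt(0.924996)
= 0.9618

0.9618


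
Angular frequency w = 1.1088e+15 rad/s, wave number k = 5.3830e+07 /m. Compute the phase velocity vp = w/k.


vp = w / k
= 1.1088e+15 / 5.3830e+07
= 2.0598e+07 m/s

2.0598e+07


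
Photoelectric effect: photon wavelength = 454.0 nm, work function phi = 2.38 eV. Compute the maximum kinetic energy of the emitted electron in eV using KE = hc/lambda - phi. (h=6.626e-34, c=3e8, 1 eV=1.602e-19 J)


E_photon = hc / lambda
= (6.626e-34)(3e8) / (454.0e-9)
= 4.3784e-19 J
= 2.7331 eV
KE = E_photon - phi
= 2.7331 - 2.38
= 0.3531 eV

0.3531


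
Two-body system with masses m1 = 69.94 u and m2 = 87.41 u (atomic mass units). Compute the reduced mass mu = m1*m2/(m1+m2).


mu = m1 * m2 / (m1 + m2)
= 69.94 * 87.41 / (69.94 + 87.41)
= 6113.4554 / 157.35
= 38.8526 u

38.8526


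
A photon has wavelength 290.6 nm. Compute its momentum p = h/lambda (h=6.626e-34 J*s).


p = h / lambda
= 6.626e-34 / (290.6e-9)
= 6.626e-34 / 2.9060e-07
= 2.2801e-27 kg*m/s

2.2801e-27


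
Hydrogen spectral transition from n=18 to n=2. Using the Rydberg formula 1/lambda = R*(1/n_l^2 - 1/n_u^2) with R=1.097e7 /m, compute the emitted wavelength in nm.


1/lambda = R * (1/n_l^2 - 1/n_u^2)
= 1.097e7 * (1/2^2 - 1/18^2)
= 1.097e7 * (0.25 - 0.003086)
= 1.097e7 * 0.246914
= 2.7086e+06 /m
lambda = 1 / 2.7086e+06 = 369.1887 nm

369.1887


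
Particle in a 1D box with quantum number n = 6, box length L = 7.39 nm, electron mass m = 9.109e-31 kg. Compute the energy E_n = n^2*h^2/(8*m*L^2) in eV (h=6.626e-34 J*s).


E = n^2 * h^2 / (8 * m * L^2)
= 6^2 * (6.626e-34)^2 / (8 * 9.109e-31 * (7.39e-9)^2)
= 36 * 4.3904e-67 / (8 * 9.109e-31 * 5.4612e-17)
= 3.9715e-20 J
= 0.2479 eV

0.2479


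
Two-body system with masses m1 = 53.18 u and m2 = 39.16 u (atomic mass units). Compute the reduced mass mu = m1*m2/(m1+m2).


mu = m1 * m2 / (m1 + m2)
= 53.18 * 39.16 / (53.18 + 39.16)
= 2082.5288 / 92.34
= 22.5528 u

22.5528


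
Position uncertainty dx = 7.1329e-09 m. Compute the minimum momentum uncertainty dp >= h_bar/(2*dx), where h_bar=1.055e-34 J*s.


dp = h_bar / (2 * dx)
= 1.055e-34 / (2 * 7.1329e-09)
= 1.055e-34 / 1.4266e-08
= 7.3953e-27 kg*m/s

7.3953e-27


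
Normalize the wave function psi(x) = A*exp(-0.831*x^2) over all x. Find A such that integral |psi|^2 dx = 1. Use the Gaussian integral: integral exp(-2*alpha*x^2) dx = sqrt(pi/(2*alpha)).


integral |psi|^2 dx = A^2 * sqrt(pi/(2*alpha)) = 1
A^2 = sqrt(2*alpha/pi)
= sqrt(2 * 0.831 / pi)
= 0.727345
A = sqrt(0.727345)
= 0.8528

0.8528


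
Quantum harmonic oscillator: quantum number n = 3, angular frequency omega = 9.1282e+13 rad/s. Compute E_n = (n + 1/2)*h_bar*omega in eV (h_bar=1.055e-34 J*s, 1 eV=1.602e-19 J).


E = (n + 1/2) * h_bar * omega
= (3 + 0.5) * 1.055e-34 * 9.1282e+13
= 3.5 * 9.6303e-21
= 3.3706e-20 J
= 0.2104 eV

0.2104


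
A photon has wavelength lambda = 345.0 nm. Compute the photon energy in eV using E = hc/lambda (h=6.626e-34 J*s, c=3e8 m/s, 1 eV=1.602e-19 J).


E = hc / lambda
= (6.626e-34)(3e8) / (345.0e-9)
= 1.9878e-25 / 3.4500e-07
= 5.7617e-19 J
Converting to eV: 5.7617e-19 / 1.602e-19
= 3.5966 eV

3.5966


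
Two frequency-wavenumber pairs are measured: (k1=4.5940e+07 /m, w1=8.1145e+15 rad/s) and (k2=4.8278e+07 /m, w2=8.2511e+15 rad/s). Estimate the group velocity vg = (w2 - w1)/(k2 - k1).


vg = (w2 - w1) / (k2 - k1)
= (8.2511e+15 - 8.1145e+15) / (4.8278e+07 - 4.5940e+07)
= 1.3660e+14 / 2.3380e+06
= 5.8426e+07 m/s

5.8426e+07


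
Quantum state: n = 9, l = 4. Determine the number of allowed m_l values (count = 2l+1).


m_l ranges from -l to +l in integer steps
So m_l goes from -4 to +4
Count = 2l + 1 = 2*4 + 1
= 9

9


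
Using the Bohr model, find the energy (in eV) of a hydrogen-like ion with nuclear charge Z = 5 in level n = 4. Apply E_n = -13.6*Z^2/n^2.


E_n = -13.6 * Z^2 / n^2
= -13.6 * 5^2 / 4^2
= -13.6 * 25 / 16
= -21.25 eV

-21.25


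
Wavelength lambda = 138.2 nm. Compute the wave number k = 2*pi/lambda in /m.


k = 2 * pi / lambda
= 6.2832 / (138.2e-9)
= 6.2832 / 1.3820e-07
= 4.5464e+07 /m

4.5464e+07


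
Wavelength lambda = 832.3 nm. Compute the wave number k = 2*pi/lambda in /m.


k = 2 * pi / lambda
= 6.2832 / (832.3e-9)
= 6.2832 / 8.3230e-07
= 7.5492e+06 /m

7.5492e+06


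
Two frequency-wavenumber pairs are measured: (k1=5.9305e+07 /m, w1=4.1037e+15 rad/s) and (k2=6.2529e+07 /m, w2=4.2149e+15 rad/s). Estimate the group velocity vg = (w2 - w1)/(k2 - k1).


vg = (w2 - w1) / (k2 - k1)
= (4.2149e+15 - 4.1037e+15) / (6.2529e+07 - 5.9305e+07)
= 1.1120e+14 / 3.2240e+06
= 3.4491e+07 m/s

3.4491e+07


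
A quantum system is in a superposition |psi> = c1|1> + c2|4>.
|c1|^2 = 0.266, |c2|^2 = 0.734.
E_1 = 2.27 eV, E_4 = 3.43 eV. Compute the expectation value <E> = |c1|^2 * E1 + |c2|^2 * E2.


<E> = |c1|^2 * E1 + |c2|^2 * E2
= 0.266 * 2.27 + 0.734 * 3.43
= 0.6038 + 2.5176
= 3.1214 eV

3.1214


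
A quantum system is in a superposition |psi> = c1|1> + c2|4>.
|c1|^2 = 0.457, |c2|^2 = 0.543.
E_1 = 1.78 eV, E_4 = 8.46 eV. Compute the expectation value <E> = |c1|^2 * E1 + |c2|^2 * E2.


<E> = |c1|^2 * E1 + |c2|^2 * E2
= 0.457 * 1.78 + 0.543 * 8.46
= 0.8135 + 4.5938
= 5.4072 eV

5.4072


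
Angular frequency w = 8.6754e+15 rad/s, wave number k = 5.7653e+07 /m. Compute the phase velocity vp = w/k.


vp = w / k
= 8.6754e+15 / 5.7653e+07
= 1.5048e+08 m/s

1.5048e+08


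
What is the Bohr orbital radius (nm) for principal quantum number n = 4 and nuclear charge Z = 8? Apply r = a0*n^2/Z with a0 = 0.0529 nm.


r = a0 * n^2 / Z
= 0.0529 * 4^2 / 8
= 0.0529 * 16 / 8
= 0.1058 nm

0.1058


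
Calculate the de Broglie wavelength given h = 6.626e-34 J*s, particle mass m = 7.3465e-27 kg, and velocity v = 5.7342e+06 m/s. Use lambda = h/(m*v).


lambda = h / (m * v)
= 6.626e-34 / (7.3465e-27 * 5.7342e+06)
= 6.626e-34 / 4.2126e-20
= 1.5729e-14 m

1.5729e-14


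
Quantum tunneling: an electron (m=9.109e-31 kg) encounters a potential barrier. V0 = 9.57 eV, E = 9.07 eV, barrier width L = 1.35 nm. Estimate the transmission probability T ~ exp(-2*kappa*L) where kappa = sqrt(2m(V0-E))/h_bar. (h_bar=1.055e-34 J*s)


V0 - E = 0.5 eV = 8.0100e-20 J
kappa = sqrt(2 * m * (V0-E)) / h_bar
= sqrt(2 * 9.109e-31 * 8.0100e-20) / 1.055e-34
= 3.6209e+09 /m
2*kappa*L = 2 * 3.6209e+09 * 1.35e-9
= 9.7764
T = exp(-9.7764) = 5.677716e-05

5.677716e-05


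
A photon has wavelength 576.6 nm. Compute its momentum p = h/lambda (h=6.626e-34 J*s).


p = h / lambda
= 6.626e-34 / (576.6e-9)
= 6.626e-34 / 5.7660e-07
= 1.1492e-27 kg*m/s

1.1492e-27


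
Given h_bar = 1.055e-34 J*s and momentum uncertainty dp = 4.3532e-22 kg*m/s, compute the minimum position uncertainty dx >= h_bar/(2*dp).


dx = h_bar / (2 * dp)
= 1.055e-34 / (2 * 4.3532e-22)
= 1.055e-34 / 8.7064e-22
= 1.2118e-13 m

1.2118e-13


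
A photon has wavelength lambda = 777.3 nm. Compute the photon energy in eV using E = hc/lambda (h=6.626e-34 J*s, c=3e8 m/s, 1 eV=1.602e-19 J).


E = hc / lambda
= (6.626e-34)(3e8) / (777.3e-9)
= 1.9878e-25 / 7.7730e-07
= 2.5573e-19 J
Converting to eV: 2.5573e-19 / 1.602e-19
= 1.5963 eV

1.5963


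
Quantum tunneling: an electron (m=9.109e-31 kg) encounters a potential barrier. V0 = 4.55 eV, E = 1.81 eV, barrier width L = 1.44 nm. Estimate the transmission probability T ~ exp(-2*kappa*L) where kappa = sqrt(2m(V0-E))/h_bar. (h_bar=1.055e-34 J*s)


V0 - E = 2.74 eV = 4.3895e-19 J
kappa = sqrt(2 * m * (V0-E)) / h_bar
= sqrt(2 * 9.109e-31 * 4.3895e-19) / 1.055e-34
= 8.4763e+09 /m
2*kappa*L = 2 * 8.4763e+09 * 1.44e-9
= 24.4116
T = exp(-24.4116) = 2.501270e-11

2.501270e-11


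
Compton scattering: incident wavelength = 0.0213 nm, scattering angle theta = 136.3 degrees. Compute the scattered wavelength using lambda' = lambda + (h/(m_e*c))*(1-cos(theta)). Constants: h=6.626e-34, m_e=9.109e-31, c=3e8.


Compton wavelength: h/(m_e*c) = 2.4247e-12 m
d_lambda = 2.4247e-12 * (1 - cos(136.3 deg))
= 2.4247e-12 * 1.722967
= 4.1777e-12 m = 0.004178 nm
lambda' = 0.0213 + 0.004178
= 0.025478 nm

0.025478


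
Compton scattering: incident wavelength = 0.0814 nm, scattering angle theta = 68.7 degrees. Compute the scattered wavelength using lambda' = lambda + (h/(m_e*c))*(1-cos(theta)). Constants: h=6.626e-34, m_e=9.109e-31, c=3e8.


Compton wavelength: h/(m_e*c) = 2.4247e-12 m
d_lambda = 2.4247e-12 * (1 - cos(68.7 deg))
= 2.4247e-12 * 0.636749
= 1.5439e-12 m = 0.001544 nm
lambda' = 0.0814 + 0.001544
= 0.082944 nm

0.082944


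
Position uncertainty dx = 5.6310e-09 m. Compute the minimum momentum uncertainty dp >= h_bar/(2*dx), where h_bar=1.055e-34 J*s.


dp = h_bar / (2 * dx)
= 1.055e-34 / (2 * 5.6310e-09)
= 1.055e-34 / 1.1262e-08
= 9.3678e-27 kg*m/s

9.3678e-27


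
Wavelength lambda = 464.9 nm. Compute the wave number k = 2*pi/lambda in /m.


k = 2 * pi / lambda
= 6.2832 / (464.9e-9)
= 6.2832 / 4.6490e-07
= 1.3515e+07 /m

1.3515e+07


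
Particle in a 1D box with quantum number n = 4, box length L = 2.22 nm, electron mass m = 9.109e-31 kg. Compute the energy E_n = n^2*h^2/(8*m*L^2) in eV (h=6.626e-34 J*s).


E = n^2 * h^2 / (8 * m * L^2)
= 4^2 * (6.626e-34)^2 / (8 * 9.109e-31 * (2.22e-9)^2)
= 16 * 4.3904e-67 / (8 * 9.109e-31 * 4.9284e-18)
= 1.9559e-19 J
= 1.2209 eV

1.2209


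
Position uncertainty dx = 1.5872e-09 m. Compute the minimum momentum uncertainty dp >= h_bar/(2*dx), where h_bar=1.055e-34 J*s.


dp = h_bar / (2 * dx)
= 1.055e-34 / (2 * 1.5872e-09)
= 1.055e-34 / 3.1744e-09
= 3.3235e-26 kg*m/s

3.3235e-26


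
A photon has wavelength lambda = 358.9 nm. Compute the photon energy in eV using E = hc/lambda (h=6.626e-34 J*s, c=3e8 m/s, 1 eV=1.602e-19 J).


E = hc / lambda
= (6.626e-34)(3e8) / (358.9e-9)
= 1.9878e-25 / 3.5890e-07
= 5.5386e-19 J
Converting to eV: 5.5386e-19 / 1.602e-19
= 3.4573 eV

3.4573


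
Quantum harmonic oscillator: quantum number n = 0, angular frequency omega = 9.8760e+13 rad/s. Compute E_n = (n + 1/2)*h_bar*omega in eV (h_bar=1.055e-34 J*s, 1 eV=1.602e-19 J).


E = (n + 1/2) * h_bar * omega
= (0 + 0.5) * 1.055e-34 * 9.8760e+13
= 0.5 * 1.0419e-20
= 5.2096e-21 J
= 0.0325 eV

0.0325


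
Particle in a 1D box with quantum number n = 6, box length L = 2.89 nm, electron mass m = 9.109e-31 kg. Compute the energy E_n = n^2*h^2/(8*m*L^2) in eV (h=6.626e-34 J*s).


E = n^2 * h^2 / (8 * m * L^2)
= 6^2 * (6.626e-34)^2 / (8 * 9.109e-31 * (2.89e-9)^2)
= 36 * 4.3904e-67 / (8 * 9.109e-31 * 8.3521e-18)
= 2.5969e-19 J
= 1.621 eV

1.621


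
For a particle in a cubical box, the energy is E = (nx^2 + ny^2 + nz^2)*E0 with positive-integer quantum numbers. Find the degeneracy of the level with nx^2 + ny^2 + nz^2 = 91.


Enumerate all (nx, ny, nz) with nx^2 + ny^2 + nz^2 = 91:
(1,3,9)
(1,9,3)
(3,1,9)
(3,9,1)
(9,1,3)
(9,3,1)
Total degeneracy = 6

6


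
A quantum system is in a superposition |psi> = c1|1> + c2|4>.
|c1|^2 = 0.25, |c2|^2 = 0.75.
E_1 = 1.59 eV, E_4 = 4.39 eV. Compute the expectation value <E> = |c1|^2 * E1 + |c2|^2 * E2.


<E> = |c1|^2 * E1 + |c2|^2 * E2
= 0.25 * 1.59 + 0.75 * 4.39
= 0.3975 + 3.2925
= 3.69 eV

3.69


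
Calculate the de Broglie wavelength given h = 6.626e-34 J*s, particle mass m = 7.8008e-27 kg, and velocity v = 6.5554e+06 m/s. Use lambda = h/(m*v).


lambda = h / (m * v)
= 6.626e-34 / (7.8008e-27 * 6.5554e+06)
= 6.626e-34 / 5.1137e-20
= 1.2957e-14 m

1.2957e-14


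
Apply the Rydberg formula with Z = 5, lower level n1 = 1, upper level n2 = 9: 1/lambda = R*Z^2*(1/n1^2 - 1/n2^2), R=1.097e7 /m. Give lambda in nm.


1/lambda = R * Z^2 * (1/n1^2 - 1/n2^2)
= 1.097e7 * 5^2 * (1/1^2 - 1/9^2)
= 1.097e7 * 25 * (1.0 - 0.012346)
= 2.7086e+08 /m
lambda = 1 / 2.7086e+08
= 3.6919 nm

3.6919


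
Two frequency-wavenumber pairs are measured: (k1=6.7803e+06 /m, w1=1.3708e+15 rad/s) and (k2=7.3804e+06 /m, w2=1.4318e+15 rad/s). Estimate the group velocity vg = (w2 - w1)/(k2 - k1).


vg = (w2 - w1) / (k2 - k1)
= (1.4318e+15 - 1.3708e+15) / (7.3804e+06 - 6.7803e+06)
= 6.1000e+13 / 6.0010e+05
= 1.0165e+08 m/s

1.0165e+08


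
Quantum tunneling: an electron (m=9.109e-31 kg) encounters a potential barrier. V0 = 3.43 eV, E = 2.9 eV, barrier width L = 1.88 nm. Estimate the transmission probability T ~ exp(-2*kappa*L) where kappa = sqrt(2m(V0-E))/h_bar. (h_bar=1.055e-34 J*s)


V0 - E = 0.53 eV = 8.4906e-20 J
kappa = sqrt(2 * m * (V0-E)) / h_bar
= sqrt(2 * 9.109e-31 * 8.4906e-20) / 1.055e-34
= 3.7279e+09 /m
2*kappa*L = 2 * 3.7279e+09 * 1.88e-9
= 14.017
T = exp(-14.017) = 8.175161e-07

8.175161e-07


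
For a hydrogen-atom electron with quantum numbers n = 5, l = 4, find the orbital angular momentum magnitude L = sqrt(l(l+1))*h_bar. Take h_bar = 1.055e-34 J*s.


L = sqrt(l*(l+1)) * h_bar
= sqrt(4 * 5) * 1.055e-34
= sqrt(20) * 1.055e-34
= 4.4721 * 1.055e-34
= 4.7181e-34 J*s

4.7181e-34


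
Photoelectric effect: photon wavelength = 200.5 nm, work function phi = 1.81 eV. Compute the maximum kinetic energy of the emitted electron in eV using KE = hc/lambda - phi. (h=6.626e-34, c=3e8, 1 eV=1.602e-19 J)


E_photon = hc / lambda
= (6.626e-34)(3e8) / (200.5e-9)
= 9.9142e-19 J
= 6.1886 eV
KE = E_photon - phi
= 6.1886 - 1.81
= 4.3786 eV

4.3786


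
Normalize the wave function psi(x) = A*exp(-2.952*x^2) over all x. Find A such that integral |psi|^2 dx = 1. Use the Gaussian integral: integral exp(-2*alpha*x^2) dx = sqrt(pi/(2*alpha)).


integral |psi|^2 dx = A^2 * sqrt(pi/(2*alpha)) = 1
A^2 = sqrt(2*alpha/pi)
= sqrt(2 * 2.952 / pi)
= 1.370876
A = sqrt(1.370876)
= 1.1708

1.1708


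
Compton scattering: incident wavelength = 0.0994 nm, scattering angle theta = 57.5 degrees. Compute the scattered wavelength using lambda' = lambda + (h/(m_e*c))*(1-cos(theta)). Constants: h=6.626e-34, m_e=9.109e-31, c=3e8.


Compton wavelength: h/(m_e*c) = 2.4247e-12 m
d_lambda = 2.4247e-12 * (1 - cos(57.5 deg))
= 2.4247e-12 * 0.4627
= 1.1219e-12 m = 0.001122 nm
lambda' = 0.0994 + 0.001122
= 0.100522 nm

0.100522


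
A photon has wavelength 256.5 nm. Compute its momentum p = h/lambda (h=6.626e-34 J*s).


p = h / lambda
= 6.626e-34 / (256.5e-9)
= 6.626e-34 / 2.5650e-07
= 2.5832e-27 kg*m/s

2.5832e-27


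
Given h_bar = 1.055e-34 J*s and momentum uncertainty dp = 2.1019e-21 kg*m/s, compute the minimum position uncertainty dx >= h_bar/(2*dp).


dx = h_bar / (2 * dp)
= 1.055e-34 / (2 * 2.1019e-21)
= 1.055e-34 / 4.2038e-21
= 2.5096e-14 m

2.5096e-14


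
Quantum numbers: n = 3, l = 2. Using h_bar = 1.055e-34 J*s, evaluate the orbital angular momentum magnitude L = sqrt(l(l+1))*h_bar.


L = sqrt(l*(l+1)) * h_bar
= sqrt(2 * 3) * 1.055e-34
= sqrt(6) * 1.055e-34
= 2.4495 * 1.055e-34
= 2.5842e-34 J*s

2.5842e-34


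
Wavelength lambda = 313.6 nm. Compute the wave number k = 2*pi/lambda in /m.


k = 2 * pi / lambda
= 6.2832 / (313.6e-9)
= 6.2832 / 3.1360e-07
= 2.0036e+07 /m

2.0036e+07


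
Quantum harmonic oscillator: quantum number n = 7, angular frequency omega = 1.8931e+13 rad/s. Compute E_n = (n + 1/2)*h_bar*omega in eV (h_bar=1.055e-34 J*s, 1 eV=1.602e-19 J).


E = (n + 1/2) * h_bar * omega
= (7 + 0.5) * 1.055e-34 * 1.8931e+13
= 7.5 * 1.9972e-21
= 1.4979e-20 J
= 0.0935 eV

0.0935


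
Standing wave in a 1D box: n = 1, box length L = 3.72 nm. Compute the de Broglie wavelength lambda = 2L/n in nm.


lambda = 2L / n
= 2 * 3.72 / 1
= 7.44 / 1
= 7.44 nm

7.44


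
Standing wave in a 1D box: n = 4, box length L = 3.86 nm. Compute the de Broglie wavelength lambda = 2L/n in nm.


lambda = 2L / n
= 2 * 3.86 / 4
= 7.72 / 4
= 1.93 nm

1.93


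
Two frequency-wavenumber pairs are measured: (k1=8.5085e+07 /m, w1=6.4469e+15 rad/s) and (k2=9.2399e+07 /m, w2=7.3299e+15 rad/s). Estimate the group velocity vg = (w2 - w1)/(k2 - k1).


vg = (w2 - w1) / (k2 - k1)
= (7.3299e+15 - 6.4469e+15) / (9.2399e+07 - 8.5085e+07)
= 8.8300e+14 / 7.3140e+06
= 1.2073e+08 m/s

1.2073e+08


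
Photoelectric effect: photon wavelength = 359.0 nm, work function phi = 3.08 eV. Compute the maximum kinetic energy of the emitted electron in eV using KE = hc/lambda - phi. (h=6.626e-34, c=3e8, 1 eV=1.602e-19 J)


E_photon = hc / lambda
= (6.626e-34)(3e8) / (359.0e-9)
= 5.5370e-19 J
= 3.4563 eV
KE = E_photon - phi
= 3.4563 - 3.08
= 0.3763 eV

0.3763


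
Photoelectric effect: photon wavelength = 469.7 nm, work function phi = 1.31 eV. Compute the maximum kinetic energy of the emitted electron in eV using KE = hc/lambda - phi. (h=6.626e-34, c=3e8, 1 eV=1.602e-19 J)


E_photon = hc / lambda
= (6.626e-34)(3e8) / (469.7e-9)
= 4.2321e-19 J
= 2.6417 eV
KE = E_photon - phi
= 2.6417 - 1.31
= 1.3317 eV

1.3317


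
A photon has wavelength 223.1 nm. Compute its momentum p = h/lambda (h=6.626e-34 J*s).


p = h / lambda
= 6.626e-34 / (223.1e-9)
= 6.626e-34 / 2.2310e-07
= 2.9700e-27 kg*m/s

2.9700e-27


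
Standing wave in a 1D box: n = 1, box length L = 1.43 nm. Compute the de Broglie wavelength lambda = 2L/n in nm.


lambda = 2L / n
= 2 * 1.43 / 1
= 2.86 / 1
= 2.86 nm

2.86


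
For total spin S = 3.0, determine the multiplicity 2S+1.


Spin multiplicity = 2S + 1
= 2 * 3.0 + 1
= 6.0 + 1
= 7

7


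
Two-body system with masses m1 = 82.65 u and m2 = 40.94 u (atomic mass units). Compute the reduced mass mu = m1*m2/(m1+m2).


mu = m1 * m2 / (m1 + m2)
= 82.65 * 40.94 / (82.65 + 40.94)
= 3383.691 / 123.59
= 27.3784 u

27.3784


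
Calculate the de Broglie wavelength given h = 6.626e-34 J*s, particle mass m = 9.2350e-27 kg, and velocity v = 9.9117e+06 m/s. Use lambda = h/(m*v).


lambda = h / (m * v)
= 6.626e-34 / (9.2350e-27 * 9.9117e+06)
= 6.626e-34 / 9.1535e-20
= 7.2388e-15 m

7.2388e-15


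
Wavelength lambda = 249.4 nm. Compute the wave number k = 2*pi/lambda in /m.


k = 2 * pi / lambda
= 6.2832 / (249.4e-9)
= 6.2832 / 2.4940e-07
= 2.5193e+07 /m

2.5193e+07


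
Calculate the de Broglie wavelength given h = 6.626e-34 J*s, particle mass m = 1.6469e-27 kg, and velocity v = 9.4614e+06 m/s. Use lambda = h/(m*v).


lambda = h / (m * v)
= 6.626e-34 / (1.6469e-27 * 9.4614e+06)
= 6.626e-34 / 1.5582e-20
= 4.2523e-14 m

4.2523e-14


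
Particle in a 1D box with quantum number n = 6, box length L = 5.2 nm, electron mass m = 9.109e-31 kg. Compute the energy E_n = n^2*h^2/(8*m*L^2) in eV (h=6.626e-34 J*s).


E = n^2 * h^2 / (8 * m * L^2)
= 6^2 * (6.626e-34)^2 / (8 * 9.109e-31 * (5.2e-9)^2)
= 36 * 4.3904e-67 / (8 * 9.109e-31 * 2.7040e-17)
= 8.0212e-20 J
= 0.5007 eV

0.5007


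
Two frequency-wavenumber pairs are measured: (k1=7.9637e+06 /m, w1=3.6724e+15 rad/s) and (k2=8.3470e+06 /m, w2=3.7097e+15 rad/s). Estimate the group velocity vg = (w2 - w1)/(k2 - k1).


vg = (w2 - w1) / (k2 - k1)
= (3.7097e+15 - 3.6724e+15) / (8.3470e+06 - 7.9637e+06)
= 3.7300e+13 / 3.8330e+05
= 9.7313e+07 m/s

9.7313e+07


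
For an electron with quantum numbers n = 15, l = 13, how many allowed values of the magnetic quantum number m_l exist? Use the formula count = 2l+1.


m_l ranges from -l to +l in integer steps
So m_l goes from -13 to +13
Count = 2l + 1 = 2*13 + 1
= 27

27


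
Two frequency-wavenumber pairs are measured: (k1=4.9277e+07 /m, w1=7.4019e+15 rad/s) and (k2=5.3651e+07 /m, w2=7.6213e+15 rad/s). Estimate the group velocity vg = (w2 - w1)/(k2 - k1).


vg = (w2 - w1) / (k2 - k1)
= (7.6213e+15 - 7.4019e+15) / (5.3651e+07 - 4.9277e+07)
= 2.1940e+14 / 4.3740e+06
= 5.0160e+07 m/s

5.0160e+07


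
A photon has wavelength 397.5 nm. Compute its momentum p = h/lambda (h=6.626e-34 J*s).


p = h / lambda
= 6.626e-34 / (397.5e-9)
= 6.626e-34 / 3.9750e-07
= 1.6669e-27 kg*m/s

1.6669e-27


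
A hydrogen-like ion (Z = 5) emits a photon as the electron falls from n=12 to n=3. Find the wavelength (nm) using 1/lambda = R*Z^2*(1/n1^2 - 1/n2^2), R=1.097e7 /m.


1/lambda = R * Z^2 * (1/n1^2 - 1/n2^2)
= 1.097e7 * 5^2 * (1/3^2 - 1/12^2)
= 1.097e7 * 25 * (0.111111 - 0.006944)
= 2.8568e+07 /m
lambda = 1 / 2.8568e+07
= 35.0046 nm

35.0046


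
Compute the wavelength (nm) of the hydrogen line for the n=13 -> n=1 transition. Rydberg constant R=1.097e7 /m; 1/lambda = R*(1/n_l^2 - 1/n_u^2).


1/lambda = R * (1/n_l^2 - 1/n_u^2)
= 1.097e7 * (1/1^2 - 1/13^2)
= 1.097e7 * (1.0 - 0.005917)
= 1.097e7 * 0.994083
= 1.0905e+07 /m
lambda = 1 / 1.0905e+07 = 91.7003 nm

91.7003


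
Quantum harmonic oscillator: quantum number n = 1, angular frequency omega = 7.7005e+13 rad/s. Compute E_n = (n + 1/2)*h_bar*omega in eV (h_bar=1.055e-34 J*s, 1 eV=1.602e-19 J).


E = (n + 1/2) * h_bar * omega
= (1 + 0.5) * 1.055e-34 * 7.7005e+13
= 1.5 * 8.1240e-21
= 1.2186e-20 J
= 0.0761 eV

0.0761


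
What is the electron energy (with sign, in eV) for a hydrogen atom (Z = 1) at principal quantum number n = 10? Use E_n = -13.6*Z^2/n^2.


E_n = -13.6 * Z^2 / n^2
= -13.6 * 1^2 / 10^2
= -13.6 * 1 / 100
= -0.136 eV

-0.136


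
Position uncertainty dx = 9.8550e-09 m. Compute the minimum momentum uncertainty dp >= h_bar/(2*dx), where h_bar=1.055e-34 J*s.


dp = h_bar / (2 * dx)
= 1.055e-34 / (2 * 9.8550e-09)
= 1.055e-34 / 1.9710e-08
= 5.3526e-27 kg*m/s

5.3526e-27


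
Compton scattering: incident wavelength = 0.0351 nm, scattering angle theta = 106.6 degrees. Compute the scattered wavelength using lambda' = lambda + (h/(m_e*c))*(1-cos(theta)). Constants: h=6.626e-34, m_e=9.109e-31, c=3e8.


Compton wavelength: h/(m_e*c) = 2.4247e-12 m
d_lambda = 2.4247e-12 * (1 - cos(106.6 deg))
= 2.4247e-12 * 1.285688
= 3.1174e-12 m = 0.003117 nm
lambda' = 0.0351 + 0.003117
= 0.038217 nm

0.038217


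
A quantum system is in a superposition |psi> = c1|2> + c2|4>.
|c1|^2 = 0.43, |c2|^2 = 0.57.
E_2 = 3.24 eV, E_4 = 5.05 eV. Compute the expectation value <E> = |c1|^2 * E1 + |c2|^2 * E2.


<E> = |c1|^2 * E1 + |c2|^2 * E2
= 0.43 * 3.24 + 0.57 * 5.05
= 1.3932 + 2.8785
= 4.2717 eV

4.2717


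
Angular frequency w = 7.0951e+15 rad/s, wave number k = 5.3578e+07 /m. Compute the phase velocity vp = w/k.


vp = w / k
= 7.0951e+15 / 5.3578e+07
= 1.3243e+08 m/s

1.3243e+08


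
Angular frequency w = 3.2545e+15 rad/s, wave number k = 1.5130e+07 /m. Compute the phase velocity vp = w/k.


vp = w / k
= 3.2545e+15 / 1.5130e+07
= 2.1510e+08 m/s

2.1510e+08


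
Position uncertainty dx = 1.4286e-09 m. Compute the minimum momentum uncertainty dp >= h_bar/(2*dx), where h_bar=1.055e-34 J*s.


dp = h_bar / (2 * dx)
= 1.055e-34 / (2 * 1.4286e-09)
= 1.055e-34 / 2.8572e-09
= 3.6924e-26 kg*m/s

3.6924e-26
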